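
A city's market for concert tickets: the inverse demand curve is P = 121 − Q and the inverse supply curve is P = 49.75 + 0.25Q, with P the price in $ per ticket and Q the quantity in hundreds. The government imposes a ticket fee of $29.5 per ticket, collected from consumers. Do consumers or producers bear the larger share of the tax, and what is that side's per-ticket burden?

Rewrite in direct form: Qd = 121 − P and Qs = 4P − 199.
Without the tax, 121 − P = 4P − 199 gives 5P = 320, so P* = $64 and Q* = 57.
With the tax collected from consumers, demand (in seller-price terms) shifts: Qd = 121 − (P + 29.5).
Solving gives Q = 33.4 with consumers paying $87.6 and producers receiving $58.1 (the $29.5 wedge).
Per-ticket burden: consumers $23.6, producers $5.9.
Consumers take the larger share because demand is less price-elastic here (demand slope 1 vs supply slope 4).
The less price-elastic side of the market bears the larger share of a per-unit tax.

Consumers bear the larger share: $23.6 per ticket.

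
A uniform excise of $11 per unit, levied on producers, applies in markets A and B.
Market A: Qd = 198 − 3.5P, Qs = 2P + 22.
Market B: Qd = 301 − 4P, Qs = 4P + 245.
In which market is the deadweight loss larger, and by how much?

Market A: pre-tax P* = $32, Q* = 86; post-tax Q = 72; deadweight loss = $77.
Market B: pre-tax P* = $7, Q* = 273; post-tax Q = 251; deadweight loss = $121.
Difference: $77 vs $121 → market B is larger by $44.

Market B, by $44.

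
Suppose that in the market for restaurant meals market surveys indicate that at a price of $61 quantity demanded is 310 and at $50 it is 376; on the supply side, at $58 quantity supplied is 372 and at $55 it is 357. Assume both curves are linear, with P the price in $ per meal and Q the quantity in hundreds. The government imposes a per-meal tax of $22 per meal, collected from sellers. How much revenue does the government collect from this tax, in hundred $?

Tax revenue = $6424 hundred.

Demand slope: (376 − 310)/(50 − 61) = -6, so Qd = 676 − 6P.
Supply slope: (357 − 372)/(55 − 58) = 5, so Qs = 5P + 82.
Before the tax: set 676 − 6P = 5P + 82 → P* = $54, Q* = 352.
With the tax collected from sellers, supply shifts: Qs = 5(P − 22) + 82.
New equilibrium: consumers pay $64, sellers receive $42, Q = 292. (Wedge: Pb − Ps = 22.)
Revenue = t · Q = 22 · 292 = $6424.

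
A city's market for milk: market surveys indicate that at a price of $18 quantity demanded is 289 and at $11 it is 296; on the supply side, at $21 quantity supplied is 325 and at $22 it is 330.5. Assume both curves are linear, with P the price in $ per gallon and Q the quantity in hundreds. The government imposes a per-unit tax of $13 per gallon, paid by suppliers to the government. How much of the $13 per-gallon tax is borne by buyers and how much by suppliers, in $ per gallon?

Buyers bear $11 per gallon; suppliers bear $2 per gallon.

Demand slope: (296 − 289)/(11 − 18) = -1, so Qd = 307 − P.
Supply slope: (330.5 − 325)/(22 − 21) = 5.5, so Qs = 5.5P + 209.5.
Before the tax: set 307 − P = 5.5P + 209.5 → P* = $15, Q* = 292.
With the tax collected from suppliers, supply shifts: Qs = 5.5(P − 13) + 209.5.
Solving gives Q = 281 with buyers paying $26 and suppliers receiving $13 (the $13 wedge).
Burden on buyers: $11; on suppliers: $2. (They sum to $13.)
The less price-elastic side of the market bears the larger share of a per-unit tax.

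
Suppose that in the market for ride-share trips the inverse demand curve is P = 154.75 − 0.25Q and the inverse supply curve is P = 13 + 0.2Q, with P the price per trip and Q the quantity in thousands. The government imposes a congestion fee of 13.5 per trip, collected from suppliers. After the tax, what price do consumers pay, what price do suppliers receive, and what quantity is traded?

Consumers pay 83.5; suppliers receive 70; quantity = 285.

Rewrite in direct form: Qd = 619 − 4P and Qs = 5P − 65.
Before the tax: set 619 − 4P = 5P − 65 → P* = 76, Q* = 315.
With the tax collected from suppliers, supply shifts: Qs = 5(P − 13.5) − 65.
New equilibrium: consumers pay 83.5, suppliers receive 70, Q = 285. (Wedge: Pb − Ps = 13.5.)
The less price-elastic side of the market bears the larger share of a per-unit tax.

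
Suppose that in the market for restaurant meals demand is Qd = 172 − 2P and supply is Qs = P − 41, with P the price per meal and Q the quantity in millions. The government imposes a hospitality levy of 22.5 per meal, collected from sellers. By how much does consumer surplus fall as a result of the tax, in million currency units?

Consumer surplus falls by 168.75 million.

Before the tax: set 172 − 2P = P − 41 → P* = 71, Q* = 30.
With the tax collected from sellers, supply shifts: Qs = (P − 22.5) − 41.
New equilibrium: buyers pay 78.5, sellers receive 56, Q = 15. (Wedge: Pb − Ps = 22.5.)
ΔCS is the trapezoid between Q = 15 and Q = 30 of height 7.5: ½ · (30 + 15) · 7.5 = 168.75.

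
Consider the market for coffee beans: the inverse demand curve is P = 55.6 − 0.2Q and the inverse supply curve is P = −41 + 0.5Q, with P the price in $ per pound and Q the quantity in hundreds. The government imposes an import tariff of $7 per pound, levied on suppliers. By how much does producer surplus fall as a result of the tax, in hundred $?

Producer surplus falls by $665 hundred.

Rewrite in direct form: Qd = 278 − 5P and Qs = 2P + 82.
Before the tax: set 278 − 5P = 2P + 82 → P* = $28, Q* = 138.
With the tax collected from suppliers, supply shifts: Qs = 2(P − 7) + 82.
Solving gives Q = 128 with buyers paying $30 and suppliers receiving $23 (the $7 wedge).
ΔPS is the trapezoid between Q = 128 and Q = 138 of height $5: ½ · (138 + 128) · 5 = $665.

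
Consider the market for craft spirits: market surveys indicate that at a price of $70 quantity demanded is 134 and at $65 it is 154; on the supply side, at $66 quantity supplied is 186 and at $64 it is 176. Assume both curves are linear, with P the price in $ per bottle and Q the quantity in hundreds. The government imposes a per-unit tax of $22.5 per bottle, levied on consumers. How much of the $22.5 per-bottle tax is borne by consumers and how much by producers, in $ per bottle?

Consumers bear $12.5 per bottle; producers bear $10 per bottle.

Demand slope: (154 − 134)/(65 − 70) = -4, so Qd = 414 − 4P.
Supply slope: (176 − 186)/(64 − 66) = 5, so Qs = 5P − 144.
Without the tax, 414 − 4P = 5P − 144 gives 9P = 558, so P* = $62 and Q* = 166.
With the tax collected from consumers, demand (in seller-price terms) shifts: Qd = 414 − 4(P + 22.5).
Solving gives Q = 116 with consumers paying $74.5 and producers receiving $52 (the $22.5 wedge).
Burden on consumers: $12.5; on producers: $10. (They sum to $22.5.)
The less price-elastic side of the market bears the larger share of a per-unit tax.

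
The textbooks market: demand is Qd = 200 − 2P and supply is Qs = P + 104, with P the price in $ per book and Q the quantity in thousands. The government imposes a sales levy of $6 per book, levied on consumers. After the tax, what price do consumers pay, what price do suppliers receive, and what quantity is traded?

Without the tax, 200 − 2P = P + 104 gives 3P = 96, so P* = $32 and Q* = 136.
With the tax collected from consumers, demand (in seller-price terms) shifts: Qd = 200 − 2(P + 6).
New equilibrium: consumers pay $34, suppliers receive $28, Q = 132. (Wedge: Pb − Ps = 6.)

Consumers pay $34; suppliers receive $28; quantity = 132.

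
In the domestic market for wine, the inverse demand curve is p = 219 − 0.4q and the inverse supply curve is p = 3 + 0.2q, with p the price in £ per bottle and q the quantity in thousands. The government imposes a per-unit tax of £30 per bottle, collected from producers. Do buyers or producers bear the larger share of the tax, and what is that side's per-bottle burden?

Buyers bear the larger share: £20 per bottle.

Rewrite in direct form: qd = 547.5 − 2.5p and qs = 5p − 15.
Before the tax: set 547.5 − 2.5p = 5p − 15 → p* = £75, q* = 360.
With the tax collected from producers, supply shifts: qs = 5(p − 30) − 15.
New equilibrium: buyers pay £95, producers receive £65, q = 310. (Wedge: pb − ps = 30.)
Per-bottle burden: buyers £20, producers £10.
Buyers take the larger share because demand is less price-elastic here (demand slope 2.5 vs supply slope 5).
The less price-elastic side of the market bears the larger share of a per-unit tax.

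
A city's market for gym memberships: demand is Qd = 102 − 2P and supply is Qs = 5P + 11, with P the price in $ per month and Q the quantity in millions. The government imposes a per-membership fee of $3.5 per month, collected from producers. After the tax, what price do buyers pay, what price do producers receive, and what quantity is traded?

Buyers pay $15.5; producers receive $12; quantity = 71.

Before the tax: set 102 − 2P = 5P + 11 → P* = $13, Q* = 76.
With the tax collected from producers, supply shifts: Qs = 5(P − 3.5) + 11.
Solving gives Q = 71 with buyers paying $15.5 and producers receiving $12 (the $3.5 wedge).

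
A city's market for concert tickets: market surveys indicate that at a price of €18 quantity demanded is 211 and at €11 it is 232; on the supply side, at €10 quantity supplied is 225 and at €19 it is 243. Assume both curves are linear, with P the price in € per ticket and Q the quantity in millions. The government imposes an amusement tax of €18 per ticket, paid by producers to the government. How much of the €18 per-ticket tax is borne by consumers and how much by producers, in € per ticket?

Demand slope: (232 − 211)/(11 − 18) = -3, so Qd = 265 − 3P.
Supply slope: (243 − 225)/(19 − 10) = 2, so Qs = 2P + 205.
Without the tax, 265 − 3P = 2P + 205 gives 5P = 60, so P* = €12 and Q* = 229.
With the tax collected from producers, supply shifts: Qs = 2(P − 18) + 205.
Solving gives Q = 207.4 with consumers paying €19.2 and producers receiving €1.2 (the €18 wedge).
Burden on consumers: €7.2; on producers: €10.8. (They sum to €18.)
The less price-elastic side of the market bears the larger share of a per-unit tax.

Consumers bear €7.2 per ticket; producers bear €10.8 per ticket.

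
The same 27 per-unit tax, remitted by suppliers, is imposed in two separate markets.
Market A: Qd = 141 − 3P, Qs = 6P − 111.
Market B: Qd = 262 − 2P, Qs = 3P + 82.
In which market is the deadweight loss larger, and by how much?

Market A: pre-tax P* = 28, Q* = 57; post-tax Q = 3; deadweight loss = 729.
Market B: pre-tax P* = 36, Q* = 190; post-tax Q = 157.6; deadweight loss = 437.4.
Difference: 729 vs 437.4 → market A is larger by 291.6.

Market A, by 291.6.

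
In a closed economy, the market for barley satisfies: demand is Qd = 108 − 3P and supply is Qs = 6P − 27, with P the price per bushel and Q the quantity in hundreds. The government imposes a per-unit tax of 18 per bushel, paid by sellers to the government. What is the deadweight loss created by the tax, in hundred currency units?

Before the tax: set 108 − 3P = 6P − 27 → P* = 15, Q* = 63.
With the tax collected from sellers, supply shifts: Qs = 6(P − 18) − 27.
Solving gives Q = 27 with buyers paying 27 and sellers receiving 9 (the 18 wedge).
Quantity falls by |ΔQ| = |63 − 27| = 36.
DWL = ½ · t · |ΔQ| = ½ · 18 · 36 = 324.

Deadweight loss = 324 hundred.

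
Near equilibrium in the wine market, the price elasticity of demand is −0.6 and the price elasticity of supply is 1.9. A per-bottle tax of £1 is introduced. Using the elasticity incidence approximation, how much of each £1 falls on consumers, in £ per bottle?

Incidence ratio: consumers' share ≈ εs / (εs + |εd|) = 1.9 / (1.9 + 0.6) = 0.76.
So consumers bear ≈ 0.76 × £1 = £0.76; producers bear £0.24.

Consumers bear ≈ £0.76 per bottle.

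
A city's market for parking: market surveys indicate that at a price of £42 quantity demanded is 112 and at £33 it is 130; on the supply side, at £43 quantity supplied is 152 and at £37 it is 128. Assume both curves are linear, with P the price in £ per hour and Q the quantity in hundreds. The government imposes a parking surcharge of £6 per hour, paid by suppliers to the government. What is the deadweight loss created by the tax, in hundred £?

Deadweight loss = £24 hundred.

Demand slope: (130 − 112)/(33 − 42) = -2, so Qd = 196 − 2P.
Supply slope: (128 − 152)/(37 − 43) = 4, so Qs = 4P − 20.
Before the tax: set 196 − 2P = 4P − 20 → P* = £36, Q* = 124.
With the tax collected from suppliers, supply shifts: Qs = 4(P − 6) − 20.
New equilibrium: buyers pay £40, suppliers receive £34, Q = 116. (Wedge: Pb − Ps = 6.)
Quantity falls by |ΔQ| = |124 − 116| = 8.
DWL = ½ · t · |ΔQ| = ½ · 6 · 8 = £24.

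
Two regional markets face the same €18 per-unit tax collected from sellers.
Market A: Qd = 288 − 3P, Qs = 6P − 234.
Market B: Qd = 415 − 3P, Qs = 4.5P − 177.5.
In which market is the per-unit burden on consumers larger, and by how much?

Market A, by €1.2.

Market A: pre-tax P* = €58, Q* = 114; post-tax Q = 78; per-unit burden on consumers = €12.
Market B: pre-tax P* = €79, Q* = 178; post-tax Q = 145.6; per-unit burden on consumers = €10.8.
Difference: €12 vs €10.8 → market A is larger by €1.2.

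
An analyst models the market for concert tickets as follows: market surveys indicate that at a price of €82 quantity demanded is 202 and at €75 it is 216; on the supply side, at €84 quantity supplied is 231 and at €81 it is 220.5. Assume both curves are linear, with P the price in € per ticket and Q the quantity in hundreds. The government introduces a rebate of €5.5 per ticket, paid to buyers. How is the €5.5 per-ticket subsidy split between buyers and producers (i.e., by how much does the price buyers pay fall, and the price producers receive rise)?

Buyers gain €3.5 per ticket; producers gain €2 per ticket.

Demand slope: (216 − 202)/(75 − 82) = -2, so Qd = 366 − 2P.
Supply slope: (220.5 − 231)/(81 − 84) = 3.5, so Qs = 3.5P − 63.
Without the subsidy, 366 − 2P = 3.5P − 63 gives 5.5P = 429, so P* = €78 and Q* = 210.
With a per-unit subsidy paid to buyers, each effectively pays P − 5.5, so demand becomes Qd = 366 − 2(P − 5.5).
Solving gives Q = 217 with buyers paying €74.5 and producers receiving €80 (the €5.5 wedge).
Gain to buyers: €3.5; to producers: €2. (They sum to €5.5.)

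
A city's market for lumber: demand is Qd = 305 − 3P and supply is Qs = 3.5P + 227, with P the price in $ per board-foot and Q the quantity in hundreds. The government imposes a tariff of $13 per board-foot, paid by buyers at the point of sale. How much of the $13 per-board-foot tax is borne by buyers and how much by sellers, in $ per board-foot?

Buyers bear $7 per board-foot; sellers bear $6 per board-foot.

Before the tax: set 305 − 3P = 3.5P + 227 → P* = $12, Q* = 269.
With the tax collected from buyers, demand (in seller-price terms) shifts: Qd = 305 − 3(P + 13).
New equilibrium: buyers pay $19, sellers receive $6, Q = 248. (Wedge: Pb − Ps = 13.)
Burden on buyers: $7; on sellers: $6. (They sum to $13.)
The less price-elastic side of the market bears the larger share of a per-unit tax.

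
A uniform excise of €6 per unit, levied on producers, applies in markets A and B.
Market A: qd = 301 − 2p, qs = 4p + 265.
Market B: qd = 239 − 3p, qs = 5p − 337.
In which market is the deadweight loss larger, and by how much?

Market A: pre-tax p* = €6, q* = 289; post-tax q = 281; deadweight loss = €24.
Market B: pre-tax p* = €72, q* = 23; post-tax q = 11.75; deadweight loss = €33.75.
Difference: €24 vs €33.75 → market B is larger by €9.75.

Market B, by €9.75.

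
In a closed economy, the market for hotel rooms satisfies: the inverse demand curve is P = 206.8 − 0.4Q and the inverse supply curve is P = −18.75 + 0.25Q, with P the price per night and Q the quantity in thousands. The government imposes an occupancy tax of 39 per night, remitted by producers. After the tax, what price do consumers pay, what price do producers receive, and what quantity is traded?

Consumers pay 92; producers receive 53; quantity = 287.

Rewrite in direct form: Qd = 517 − 2.5P and Qs = 4P + 75.
Before the tax: set 517 − 2.5P = 4P + 75 → P* = 68, Q* = 347.
With the tax collected from producers, supply shifts: Qs = 4(P − 39) + 75.
New equilibrium: consumers pay 92, producers receive 53, Q = 287. (Wedge: Pb − Ps = 39.)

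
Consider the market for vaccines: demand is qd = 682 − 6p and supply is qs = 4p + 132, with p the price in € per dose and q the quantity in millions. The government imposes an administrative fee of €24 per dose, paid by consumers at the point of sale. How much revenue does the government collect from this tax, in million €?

Tax revenue = €7065.6 million.

Before the tax: set 682 − 6p = 4p + 132 → p* = €55, q* = 352.
With the tax collected from consumers, demand (in seller-price terms) shifts: qd = 682 − 6(p + 24).
New equilibrium: consumers pay €64.6, suppliers receive €40.6, q = 294.4. (Wedge: pb − ps = 24.)
Revenue = t · Q = 24 · 294.4 = €7065.6.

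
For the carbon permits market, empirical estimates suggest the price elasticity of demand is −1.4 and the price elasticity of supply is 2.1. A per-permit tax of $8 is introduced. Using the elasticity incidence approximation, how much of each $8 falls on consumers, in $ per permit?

Consumers bear ≈ $4.8 per permit.

Incidence ratio: consumers' share ≈ εs / (εs + |εd|) = 2.1 / (2.1 + 1.4) = 0.6.
So consumers bear ≈ 0.6 × $8 = $4.8; suppliers bear $3.2.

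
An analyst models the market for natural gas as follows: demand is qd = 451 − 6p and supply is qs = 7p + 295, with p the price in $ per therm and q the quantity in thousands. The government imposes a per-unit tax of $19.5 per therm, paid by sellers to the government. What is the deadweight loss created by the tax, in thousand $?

Deadweight loss = $614.25 thousand.

Without the tax, 451 − 6p = 7p + 295 gives 13p = 156, so p* = $12 and q* = 379.
With the tax collected from sellers, supply shifts: qs = 7(p − 19.5) + 295.
New equilibrium: consumers pay $22.5, sellers receive $3, q = 316. (Wedge: pb − ps = 19.5.)
Quantity falls by |ΔQ| = |379 − 316| = 63.
DWL = ½ · t · |ΔQ| = ½ · 19.5 · 63 = $614.25.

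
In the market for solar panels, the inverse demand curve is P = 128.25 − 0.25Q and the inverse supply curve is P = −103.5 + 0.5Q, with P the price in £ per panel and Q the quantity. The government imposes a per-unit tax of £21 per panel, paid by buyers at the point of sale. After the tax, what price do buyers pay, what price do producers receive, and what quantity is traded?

Buyers pay £58; producers receive £37; quantity = 281.

Rewrite in direct form: Qd = 513 − 4P and Qs = 2P + 207.
Without the tax, 513 − 4P = 2P + 207 gives 6P = 306, so P* = £51 and Q* = 309.
With the tax collected from buyers, demand (in seller-price terms) shifts: Qd = 513 − 4(P + 21).
Solving gives Q = 281 with buyers paying £58 and producers receiving £37 (the £21 wedge).
The less price-elastic side of the market bears the larger share of a per-unit tax.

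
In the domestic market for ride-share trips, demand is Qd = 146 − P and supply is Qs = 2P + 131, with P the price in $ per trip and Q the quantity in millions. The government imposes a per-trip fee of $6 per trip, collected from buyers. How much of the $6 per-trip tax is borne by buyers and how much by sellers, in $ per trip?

Buyers bear $4 per trip; sellers bear $2 per trip.

Without the tax, 146 − P = 2P + 131 gives 3P = 15, so P* = $5 and Q* = 141.
With the tax collected from buyers, demand (in seller-price terms) shifts: Qd = 146 − (P + 6).
New equilibrium: buyers pay $9, sellers receive $3, Q = 137. (Wedge: Pb − Ps = 6.)
Burden on buyers: $4; on sellers: $2. (They sum to $6.)
The less price-elastic side of the market bears the larger share of a per-unit tax.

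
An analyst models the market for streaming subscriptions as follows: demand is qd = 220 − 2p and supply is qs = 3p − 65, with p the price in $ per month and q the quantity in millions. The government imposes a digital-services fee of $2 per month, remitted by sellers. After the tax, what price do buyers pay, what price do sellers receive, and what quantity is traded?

Without the tax, 220 − 2p = 3p − 65 gives 5p = 285, so p* = $57 and q* = 106.
With the tax collected from sellers, supply shifts: qs = 3(p − 2) − 65.
New equilibrium: buyers pay $58.2, sellers receive $56.2, q = 103.6. (Wedge: pb − ps = 2.)
The less price-elastic side of the market bears the larger share of a per-unit tax.

Buyers pay $58.2; sellers receive $56.2; quantity = 103.6.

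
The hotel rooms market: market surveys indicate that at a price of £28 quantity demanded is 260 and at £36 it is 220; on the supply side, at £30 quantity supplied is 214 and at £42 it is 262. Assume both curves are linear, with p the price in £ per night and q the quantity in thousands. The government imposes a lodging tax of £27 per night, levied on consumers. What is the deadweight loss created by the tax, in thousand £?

Demand slope: (220 − 260)/(36 − 28) = -5, so qd = 400 − 5p.
Supply slope: (262 − 214)/(42 − 30) = 4, so qs = 4p + 94.
Before the tax: set 400 − 5p = 4p + 94 → p* = £34, q* = 230.
With the tax collected from consumers, demand (in seller-price terms) shifts: qd = 400 − 5(p + 27).
New equilibrium: consumers pay £46, producers receive £19, q = 170. (Wedge: pb − ps = 27.)
Quantity falls by |ΔQ| = |230 − 170| = 60.
DWL = ½ · t · |ΔQ| = ½ · 27 · 60 = £810.

Deadweight loss = £810 thousand.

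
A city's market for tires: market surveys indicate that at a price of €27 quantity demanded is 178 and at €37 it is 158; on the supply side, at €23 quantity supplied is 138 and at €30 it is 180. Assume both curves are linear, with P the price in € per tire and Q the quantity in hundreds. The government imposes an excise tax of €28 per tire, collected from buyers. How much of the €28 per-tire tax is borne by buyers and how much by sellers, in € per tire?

Buyers bear €21 per tire; sellers bear €7 per tire.

Demand slope: (158 − 178)/(37 − 27) = -2, so Qd = 232 − 2P.
Supply slope: (180 − 138)/(30 − 23) = 6, so Qs = 6P.
Without the tax, 232 − 2P = 6P gives 8P = 232, so P* = €29 and Q* = 174.
With the tax collected from buyers, demand (in seller-price terms) shifts: Qd = 232 − 2(P + 28).
New equilibrium: buyers pay €50, sellers receive €22, Q = 132. (Wedge: Pb − Ps = 28.)
Burden on buyers: €21; on sellers: €7. (They sum to €28.)
The less price-elastic side of the market bears the larger share of a per-unit tax.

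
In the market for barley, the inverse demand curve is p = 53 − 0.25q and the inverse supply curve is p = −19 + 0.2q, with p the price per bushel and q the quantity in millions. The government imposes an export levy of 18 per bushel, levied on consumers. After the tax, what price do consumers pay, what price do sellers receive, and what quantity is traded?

Inverting to q(p) form: qd = 212 − 4p; qs = 5p + 95.
Before the tax: set 212 − 4p = 5p + 95 → p* = 13, q* = 160.
With the tax collected from consumers, demand (in seller-price terms) shifts: qd = 212 − 4(p + 18).
New equilibrium: consumers pay 23, sellers receive 5, q = 120. (Wedge: pb − ps = 18.)

Consumers pay 23; sellers receive 5; quantity = 120.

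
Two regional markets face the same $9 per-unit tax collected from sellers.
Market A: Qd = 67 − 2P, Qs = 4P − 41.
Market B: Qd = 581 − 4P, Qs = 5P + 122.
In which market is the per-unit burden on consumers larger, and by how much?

Market A, by $1.

Market A: pre-tax P* = $18, Q* = 31; post-tax Q = 19; per-unit burden on consumers = $6.
Market B: pre-tax P* = $51, Q* = 377; post-tax Q = 357; per-unit burden on consumers = $5.
Difference: $6 vs $5 → market A is larger by $1.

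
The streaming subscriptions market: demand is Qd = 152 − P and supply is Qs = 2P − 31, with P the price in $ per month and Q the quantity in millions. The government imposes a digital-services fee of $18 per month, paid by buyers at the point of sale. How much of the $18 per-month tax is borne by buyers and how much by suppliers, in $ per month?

Without the tax, 152 − P = 2P − 31 gives 3P = 183, so P* = $61 and Q* = 91.
With the tax collected from buyers, demand (in seller-price terms) shifts: Qd = 152 − (P + 18).
Solving gives Q = 79 with buyers paying $73 and suppliers receiving $55 (the $18 wedge).
Burden on buyers: $12; on suppliers: $6. (They sum to $18.)

Buyers bear $12 per month; suppliers bear $6 per month.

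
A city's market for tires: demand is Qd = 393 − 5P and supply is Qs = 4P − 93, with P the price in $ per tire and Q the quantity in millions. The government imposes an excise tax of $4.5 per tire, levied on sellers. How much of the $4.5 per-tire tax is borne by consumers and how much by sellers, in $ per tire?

Consumers bear $2 per tire; sellers bear $2.5 per tire.

Without the tax, 393 − 5P = 4P − 93 gives 9P = 486, so P* = $54 and Q* = 123.
With the tax collected from sellers, supply shifts: Qs = 4(P − 4.5) − 93.
New equilibrium: consumers pay $56, sellers receive $51.5, Q = 113. (Wedge: Pb − Ps = 4.5.)
Burden on consumers: $2; on sellers: $2.5. (They sum to $4.5.)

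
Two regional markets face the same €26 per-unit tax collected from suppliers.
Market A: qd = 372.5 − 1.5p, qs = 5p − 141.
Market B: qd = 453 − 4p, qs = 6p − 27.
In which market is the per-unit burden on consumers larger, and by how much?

Market A: pre-tax p* = €79, q* = 254; post-tax q = 224; per-unit burden on consumers = €20.
Market B: pre-tax p* = €48, q* = 261; post-tax q = 198.6; per-unit burden on consumers = €15.6.
Difference: €20 vs €15.6 → market A is larger by €4.4.

Market A, by €4.4.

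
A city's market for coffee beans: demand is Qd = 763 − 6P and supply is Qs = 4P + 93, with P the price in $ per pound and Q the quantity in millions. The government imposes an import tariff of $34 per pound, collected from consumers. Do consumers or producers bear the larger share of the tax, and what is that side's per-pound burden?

Producers bear the larger share: $20.4 per pound.

Without the tax, 763 − 6P = 4P + 93 gives 10P = 670, so P* = $67 and Q* = 361.
With the tax collected from consumers, demand (in seller-price terms) shifts: Qd = 763 − 6(P + 34).
Solving gives Q = 279.4 with consumers paying $80.6 and producers receiving $46.6 (the $34 wedge).
Per-pound burden: consumers $13.6, producers $20.4.
Producers take the larger share because supply is less price-elastic here (demand slope 6 vs supply slope 4).
The less price-elastic side of the market bears the larger share of a per-unit tax.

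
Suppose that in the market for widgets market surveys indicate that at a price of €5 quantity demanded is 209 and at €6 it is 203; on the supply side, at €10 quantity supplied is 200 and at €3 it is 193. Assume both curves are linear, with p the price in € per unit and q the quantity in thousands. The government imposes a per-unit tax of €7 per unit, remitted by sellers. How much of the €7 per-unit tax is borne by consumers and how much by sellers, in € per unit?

Consumers bear €1 per unit; sellers bear €6 per unit.

Demand slope: (203 − 209)/(6 − 5) = -6, so qd = 239 − 6p.
Supply slope: (193 − 200)/(3 − 10) = 1, so qs = p + 190.
Without the tax, 239 − 6p = p + 190 gives 7p = 49, so p* = €7 and q* = 197.
With the tax collected from sellers, supply shifts: qs = (p − 7) + 190.
New equilibrium: consumers pay €8, sellers receive €1, q = 191. (Wedge: pb − ps = 7.)
Burden on consumers: €1; on sellers: €6. (They sum to €7.)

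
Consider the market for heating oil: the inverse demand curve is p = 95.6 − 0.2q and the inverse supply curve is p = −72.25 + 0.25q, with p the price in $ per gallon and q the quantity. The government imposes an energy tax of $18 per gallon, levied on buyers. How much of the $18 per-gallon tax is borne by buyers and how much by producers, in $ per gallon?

Rewrite in direct form: qd = 478 − 5p and qs = 4p + 289.
Before the tax: set 478 − 5p = 4p + 289 → p* = $21, q* = 373.
With the tax collected from buyers, demand (in seller-price terms) shifts: qd = 478 − 5(p + 18).
New equilibrium: buyers pay $29, producers receive $11, q = 333. (Wedge: pb − ps = 18.)
Burden on buyers: $8; on producers: $10. (They sum to $18.)

Buyers bear $8 per gallon; producers bear $10 per gallon.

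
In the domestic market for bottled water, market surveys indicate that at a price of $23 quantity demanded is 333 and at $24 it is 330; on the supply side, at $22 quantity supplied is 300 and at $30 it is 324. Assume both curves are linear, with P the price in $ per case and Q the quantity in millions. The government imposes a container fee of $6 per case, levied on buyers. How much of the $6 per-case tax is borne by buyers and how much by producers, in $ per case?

Demand slope: (330 − 333)/(24 − 23) = -3, so Qd = 402 − 3P.
Supply slope: (324 − 300)/(30 − 22) = 3, so Qs = 3P + 234.
Before the tax: set 402 − 3P = 3P + 234 → P* = $28, Q* = 318.
With the tax collected from buyers, demand (in seller-price terms) shifts: Qd = 402 − 3(P + 6).
Solving gives Q = 309 with buyers paying $31 and producers receiving $25 (the $6 wedge).
Burden on buyers: $3; on producers: $3. (They sum to $6.)
The less price-elastic side of the market bears the larger share of a per-unit tax.

Buyers bear $3 per case; producers bear $3 per case.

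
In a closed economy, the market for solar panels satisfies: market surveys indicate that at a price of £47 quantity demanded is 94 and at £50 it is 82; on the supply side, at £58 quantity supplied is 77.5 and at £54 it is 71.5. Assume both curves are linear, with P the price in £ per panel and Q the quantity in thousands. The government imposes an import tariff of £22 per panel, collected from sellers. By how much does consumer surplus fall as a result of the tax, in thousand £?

Consumer surplus falls by £348 thousand.

Demand slope: (82 − 94)/(50 − 47) = -4, so Qd = 282 − 4P.
Supply slope: (71.5 − 77.5)/(54 − 58) = 1.5, so Qs = 1.5P − 9.5.
Without the tax, 282 − 4P = 1.5P − 9.5 gives 5.5P = 291.5, so P* = £53 and Q* = 70.
With the tax collected from sellers, supply shifts: Qs = 1.5(P − 22) − 9.5.
Solving gives Q = 46 with buyers paying £59 and sellers receiving £37 (the £22 wedge).
ΔCS is the trapezoid between Q = 46 and Q = 70 of height £6: ½ · (70 + 46) · 6 = £348.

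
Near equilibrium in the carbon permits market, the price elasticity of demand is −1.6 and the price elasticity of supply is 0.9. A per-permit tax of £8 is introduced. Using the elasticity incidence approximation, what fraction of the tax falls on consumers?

Consumers' share ≈ 0.36.

Incidence ratio: consumers' share ≈ εs / (εs + |εd|) = 0.9 / (0.9 + 1.6) = 0.36.
Supply is the less elastic side, so consumers bear the smaller share.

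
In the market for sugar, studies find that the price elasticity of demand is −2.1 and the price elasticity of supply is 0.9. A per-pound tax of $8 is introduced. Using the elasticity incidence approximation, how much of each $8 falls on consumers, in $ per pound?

Consumers bear ≈ $2.4 per pound.

Incidence ratio: consumers' share ≈ εs / (εs + |εd|) = 0.9 / (0.9 + 2.1) = 0.3.
So consumers bear ≈ 0.3 × $8 = $2.4; suppliers bear $5.6.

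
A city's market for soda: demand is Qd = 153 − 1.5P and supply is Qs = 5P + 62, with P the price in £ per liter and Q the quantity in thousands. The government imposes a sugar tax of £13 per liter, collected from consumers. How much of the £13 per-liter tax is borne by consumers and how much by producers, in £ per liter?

Consumers bear £10 per liter; producers bear £3 per liter.

Without the tax, 153 − 1.5P = 5P + 62 gives 6.5P = 91, so P* = £14 and Q* = 132.
With the tax collected from consumers, demand (in seller-price terms) shifts: Qd = 153 − 1.5(P + 13).
New equilibrium: consumers pay £24, producers receive £11, Q = 117. (Wedge: Pb − Ps = 13.)
Burden on consumers: £10; on producers: £3. (They sum to £13.)
The less price-elastic side of the market bears the larger share of a per-unit tax.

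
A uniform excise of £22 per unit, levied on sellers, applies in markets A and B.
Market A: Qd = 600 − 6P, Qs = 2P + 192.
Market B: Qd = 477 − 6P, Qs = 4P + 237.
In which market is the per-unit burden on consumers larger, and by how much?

Market A: pre-tax P* = £51, Q* = 294; post-tax Q = 261; per-unit burden on consumers = £5.5.
Market B: pre-tax P* = £24, Q* = 333; post-tax Q = 280.2; per-unit burden on consumers = £8.8.
Difference: £5.5 vs £8.8 → market B is larger by £3.3.

Market B, by £3.3.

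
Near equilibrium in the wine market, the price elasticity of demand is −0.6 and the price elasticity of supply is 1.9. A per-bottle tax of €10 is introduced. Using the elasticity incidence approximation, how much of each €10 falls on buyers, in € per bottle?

Incidence ratio: buyers' share ≈ εs / (εs + |εd|) = 1.9 / (1.9 + 0.6) = 0.76.
So buyers bear ≈ 0.76 × €10 = €7.6; sellers bear €2.4.

Buyers bear ≈ €7.6 per bottle.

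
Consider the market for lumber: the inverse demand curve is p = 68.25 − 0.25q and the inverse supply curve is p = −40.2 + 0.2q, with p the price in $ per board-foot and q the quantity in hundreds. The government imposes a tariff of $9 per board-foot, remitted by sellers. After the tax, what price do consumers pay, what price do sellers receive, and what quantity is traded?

Rewrite in direct form: qd = 273 − 4p and qs = 5p + 201.
Before the tax: set 273 − 4p = 5p + 201 → p* = $8, q* = 241.
With the tax collected from sellers, supply shifts: qs = 5(p − 9) + 201.
New equilibrium: consumers pay $13, sellers receive $4, q = 221. (Wedge: pb − ps = 9.)
The less price-elastic side of the market bears the larger share of a per-unit tax.

Consumers pay $13; sellers receive $4; quantity = 221.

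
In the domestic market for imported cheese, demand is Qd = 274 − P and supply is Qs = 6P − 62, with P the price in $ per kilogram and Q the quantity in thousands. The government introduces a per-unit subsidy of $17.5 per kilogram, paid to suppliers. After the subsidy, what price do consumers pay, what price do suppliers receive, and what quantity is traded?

Without the subsidy, 274 − P = 6P − 62 gives 7P = 336, so P* = $48 and Q* = 226.
With a per-unit subsidy paid to suppliers, each receives P + 17.5 per unit sold, so supply becomes Qs = 6(P + 17.5) − 62.
Solving gives Q = 241 with consumers paying $33 and suppliers receiving $50.5 (the $17.5 wedge).

Consumers pay $33; suppliers receive $50.5; quantity = 241.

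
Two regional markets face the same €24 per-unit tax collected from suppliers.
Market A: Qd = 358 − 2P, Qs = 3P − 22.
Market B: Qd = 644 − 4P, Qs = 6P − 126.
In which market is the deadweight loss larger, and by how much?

Market A: pre-tax P* = €76, Q* = 206; post-tax Q = 177.2; deadweight loss = €345.6.
Market B: pre-tax P* = €77, Q* = 336; post-tax Q = 278.4; deadweight loss = €691.2.
Difference: €345.6 vs €691.2 → market B is larger by €345.6.

Market B, by €345.6.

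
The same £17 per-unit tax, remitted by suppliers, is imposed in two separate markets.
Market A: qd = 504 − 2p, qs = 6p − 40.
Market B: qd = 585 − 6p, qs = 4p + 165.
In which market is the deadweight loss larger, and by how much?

Market A: pre-tax p* = £68, q* = 368; post-tax q = 342.5; deadweight loss = £216.75.
Market B: pre-tax p* = £42, q* = 333; post-tax q = 292.2; deadweight loss = £346.8.
Difference: £216.75 vs £346.8 → market B is larger by £130.05.

Market B, by £130.05.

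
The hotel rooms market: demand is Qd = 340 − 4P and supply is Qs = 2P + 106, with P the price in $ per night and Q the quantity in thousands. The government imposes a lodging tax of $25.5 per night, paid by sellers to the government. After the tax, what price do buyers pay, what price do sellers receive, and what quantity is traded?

Before the tax: set 340 − 4P = 2P + 106 → P* = $39, Q* = 184.
With the tax collected from sellers, supply shifts: Qs = 2(P − 25.5) + 106.
Solving gives Q = 150 with buyers paying $47.5 and sellers receiving $22 (the $25.5 wedge).
The less price-elastic side of the market bears the larger share of a per-unit tax.

Buyers pay $47.5; sellers receive $22; quantity = 150.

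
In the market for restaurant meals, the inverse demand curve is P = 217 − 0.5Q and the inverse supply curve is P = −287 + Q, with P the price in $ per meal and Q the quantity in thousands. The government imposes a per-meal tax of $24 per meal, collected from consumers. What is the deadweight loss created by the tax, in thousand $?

Deadweight loss = $192 thousand.

Inverting to Q(P) form: Qd = 434 − 2P; Qs = P + 287.
Without the tax, 434 − 2P = P + 287 gives 3P = 147, so P* = $49 and Q* = 336.
With the tax collected from consumers, demand (in seller-price terms) shifts: Qd = 434 − 2(P + 24).
New equilibrium: consumers pay $57, sellers receive $33, Q = 320. (Wedge: Pb − Ps = 24.)
Quantity falls by |ΔQ| = |336 − 320| = 16.
DWL = ½ · t · |ΔQ| = ½ · 24 · 16 = $192.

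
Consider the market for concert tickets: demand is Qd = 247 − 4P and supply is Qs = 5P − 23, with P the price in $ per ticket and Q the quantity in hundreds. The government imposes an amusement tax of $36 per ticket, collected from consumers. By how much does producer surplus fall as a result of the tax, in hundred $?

Producer surplus falls by $1392 hundred.

Before the tax: set 247 − 4P = 5P − 23 → P* = $30, Q* = 127.
With the tax collected from consumers, demand (in seller-price terms) shifts: Qd = 247 − 4(P + 36).
New equilibrium: consumers pay $50, sellers receive $14, Q = 47. (Wedge: Pb − Ps = 36.)
ΔPS is the trapezoid between Q = 47 and Q = 127 of height $16: ½ · (127 + 47) · 16 = $1392.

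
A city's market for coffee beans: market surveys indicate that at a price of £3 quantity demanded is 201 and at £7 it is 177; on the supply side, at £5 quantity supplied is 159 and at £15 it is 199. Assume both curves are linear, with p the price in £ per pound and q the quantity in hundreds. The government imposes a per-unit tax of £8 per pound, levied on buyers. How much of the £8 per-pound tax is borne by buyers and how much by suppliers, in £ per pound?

Demand slope: (177 − 201)/(7 − 3) = -6, so qd = 219 − 6p.
Supply slope: (199 − 159)/(15 − 5) = 4, so qs = 4p + 139.
Before the tax: set 219 − 6p = 4p + 139 → p* = £8, q* = 171.
With the tax collected from buyers, demand (in seller-price terms) shifts: qd = 219 − 6(p + 8).
Solving gives q = 151.8 with buyers paying £11.2 and suppliers receiving £3.2 (the £8 wedge).
Burden on buyers: £3.2; on suppliers: £4.8. (They sum to £8.)
The less price-elastic side of the market bears the larger share of a per-unit tax.

Buyers bear £3.2 per pound; suppliers bear £4.8 per pound.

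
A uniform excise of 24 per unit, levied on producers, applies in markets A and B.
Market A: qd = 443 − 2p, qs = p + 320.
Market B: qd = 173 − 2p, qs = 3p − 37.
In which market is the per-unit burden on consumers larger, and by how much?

Market B, by 6.4.

Market A: pre-tax p* = 41, q* = 361; post-tax q = 345; per-unit burden on consumers = 8.
Market B: pre-tax p* = 42, q* = 89; post-tax q = 60.2; per-unit burden on consumers = 14.4.
Difference: 8 vs 14.4 → market B is larger by 6.4.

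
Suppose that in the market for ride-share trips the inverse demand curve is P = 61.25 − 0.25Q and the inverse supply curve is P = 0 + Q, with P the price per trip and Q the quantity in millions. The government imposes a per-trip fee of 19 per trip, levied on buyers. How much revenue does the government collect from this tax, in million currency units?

Inverting to Q(P) form: Qd = 245 − 4P; Qs = P.
Before the tax: set 245 − 4P = P → P* = 49, Q* = 49.
With the tax collected from buyers, demand (in seller-price terms) shifts: Qd = 245 − 4(P + 19).
New equilibrium: buyers pay 52.8, producers receive 33.8, Q = 33.8. (Wedge: Pb − Ps = 19.)
Revenue = t · Q = 19 · 33.8 = 642.2.

Tax revenue = 642.2 million.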